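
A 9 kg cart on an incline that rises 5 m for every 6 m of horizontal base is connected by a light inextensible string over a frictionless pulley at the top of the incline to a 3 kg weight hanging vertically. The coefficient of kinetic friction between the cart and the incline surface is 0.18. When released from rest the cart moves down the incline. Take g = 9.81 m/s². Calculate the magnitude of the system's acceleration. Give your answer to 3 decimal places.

For the cart on the incline: the weight component along the slope is m₁g sin 39.81° = 9 × 9.81 × 0.6402 = 56.523 N and the normal force is N = m₁g cos 39.81° = 67.826 N.
Kinetic friction opposes the cart's motion down the incline: f = μN = 0.18 × 67.826 = 12.209 N acting up the slope.
Newton's second law for the cart (down-slope positive): 56.523 − 12.209 − T = 9 a. For the hanging weight (upward positive): T − 3 × 9.81 = 3 a.
Adding the two equations eliminates T: 14.884 = 12 a, so a = 1.2403 m/s².

1.240 m/s²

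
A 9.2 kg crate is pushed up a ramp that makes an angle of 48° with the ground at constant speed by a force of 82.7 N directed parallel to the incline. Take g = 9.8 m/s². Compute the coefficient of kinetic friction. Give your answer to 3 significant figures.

0.260

At constant speed ΣF = 0 along the incline. The applied 82.7 N acts up the slope; the weight component mg sin 48° = 67.002 N and kinetic friction μN both act down the slope.
So 82.7 = 67.002 + μ × 60.329, giving μ = (82.7 − 67.002) / 60.329 = 0.2602.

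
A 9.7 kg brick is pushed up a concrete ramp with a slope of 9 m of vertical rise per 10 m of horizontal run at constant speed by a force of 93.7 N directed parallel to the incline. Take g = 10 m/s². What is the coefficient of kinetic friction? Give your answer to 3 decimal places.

At constant speed ΣF = 0 along the incline. The applied 93.7 N acts up the slope; the weight component mg sin 41.99° = 64.890 N and kinetic friction μN both act down the slope.
So 93.7 = 64.890 + μ × 72.100, giving μ = (93.7 − 64.890) / 72.100 = 0.3996.

0.400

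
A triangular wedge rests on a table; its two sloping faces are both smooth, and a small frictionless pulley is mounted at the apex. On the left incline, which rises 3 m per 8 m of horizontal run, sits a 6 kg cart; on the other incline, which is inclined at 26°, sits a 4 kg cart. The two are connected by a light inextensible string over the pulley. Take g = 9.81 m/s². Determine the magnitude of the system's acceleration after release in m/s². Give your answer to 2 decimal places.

0.35 m/s²

Resolve each weight along its own incline: the 6 kg mass has component 6 × 9.81 × sin 20.56° = 20.667 N down its slope, and the 4 kg mass has 4 × 9.81 × sin 26° = 17.202 N down its slope.
The 6 kg side's 20.667 N exceeds the other side's 17.202 N, so that mass slides down and the 4 kg mass slides up. Taking that direction as positive, Newton's second law for the whole system gives 20.667 − 17.202 = (6 + 4) a, so a = 3.465 / 10 = 0.3465 m/s².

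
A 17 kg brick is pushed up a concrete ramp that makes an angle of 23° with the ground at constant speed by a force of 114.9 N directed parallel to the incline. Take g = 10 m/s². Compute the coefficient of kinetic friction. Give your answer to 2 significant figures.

0.31

At constant speed ΣF = 0 along the incline. The applied 114.9 N acts up the slope; the weight component mg sin 23° = 66.424 N and kinetic friction μN both act down the slope.
So 114.9 = 66.424 + μ × 156.486, giving μ = (114.9 − 66.424) / 156.486 = 0.3098.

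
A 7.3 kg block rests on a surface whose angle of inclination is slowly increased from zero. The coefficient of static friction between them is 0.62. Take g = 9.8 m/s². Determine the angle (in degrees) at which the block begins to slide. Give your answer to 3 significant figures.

31.8°

At the threshold of sliding, static friction is at its maximum μ_s N and exactly balances the weight component along the incline: mg sin θ = μ_s mg cos θ.
Hence tan θ = μ_s = 0.62, so θ = arctan(0.62) = 31.7989°.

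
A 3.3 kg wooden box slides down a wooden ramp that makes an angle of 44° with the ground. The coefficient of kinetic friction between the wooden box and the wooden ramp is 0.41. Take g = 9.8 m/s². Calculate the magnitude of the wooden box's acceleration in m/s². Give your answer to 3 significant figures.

Resolving the weight along the incline: the component pulling the wooden box down the slope is mg sin 44° = 3.3 × 9.8 × 0.6947 = 22.467 N, and the normal force is N = mg cos 44° = 3.3 × 9.8 × 0.7193 = 23.262 N.
Kinetic friction acts up the slope with magnitude f = μN = 0.41 × 23.262 = 9.537 N.
Net force along the incline is 22.467 − 9.537 = 12.930 N, so a = 12.930 / 3.3 = 3.9182 m/s².

3.92 m/s²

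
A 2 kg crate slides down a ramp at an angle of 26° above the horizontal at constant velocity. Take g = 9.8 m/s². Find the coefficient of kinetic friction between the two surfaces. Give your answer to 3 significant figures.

0.488

At constant velocity the net force along the incline is zero: mg sin 26° = μ mg cos 26°.
So μ = tan 26° = 0.4384 / 0.8988 = 0.4878.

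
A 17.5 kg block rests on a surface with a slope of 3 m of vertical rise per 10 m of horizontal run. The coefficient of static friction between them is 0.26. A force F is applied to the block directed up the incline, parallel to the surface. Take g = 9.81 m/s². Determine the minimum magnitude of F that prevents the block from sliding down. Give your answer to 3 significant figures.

6.58 N

The normal force is N = mg cos 16.70° = 164.435 N. With F at its minimum the block is on the verge of sliding down, so static friction is at its maximum μ_s N = 0.26 × 164.435 = 42.753 N and acts up the slope.
Equilibrium along the incline: F + μ_s N = mg sin 16.70°, so F = 49.330 − 42.753 = 6.577 N.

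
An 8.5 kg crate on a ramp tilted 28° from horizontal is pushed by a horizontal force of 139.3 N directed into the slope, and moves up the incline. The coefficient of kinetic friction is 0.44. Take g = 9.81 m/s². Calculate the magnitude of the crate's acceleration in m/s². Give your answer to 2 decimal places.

2.67 m/s²

The horizontal push has components F cos 28° = 139.3 × 0.8829 = 122.988 N up the incline and F sin 28° = 139.3 × 0.4695 = 65.401 N pressing into the surface.
The normal force is therefore N = mg cos 28° + F sin 28° = 73.621 + 65.401 = 139.022 N, and kinetic friction down the slope is μN = 0.44 × 139.022 = 61.170 N.
Along the incline: F cos 28° − mg sin 28° − μN = ma, so 122.988 − 39.149 − 61.170 = 8.5 a, giving a = 2.6669 m/s².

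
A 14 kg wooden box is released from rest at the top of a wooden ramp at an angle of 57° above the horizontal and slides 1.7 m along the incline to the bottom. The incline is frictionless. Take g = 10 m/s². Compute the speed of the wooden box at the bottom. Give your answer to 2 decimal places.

5.34 m/s

The weight component along the incline is mg sin 57° = 117.414 N and the normal force is N = mg cos 57° = 76.249 N.
With no friction, a = g sin 57° = 8.3867 m/s².
Starting from rest over a distance of 1.7 m, v² = 2aL = 2 × 8.3867 × 1.7 = 28.5148, so v = 5.3399 m/s.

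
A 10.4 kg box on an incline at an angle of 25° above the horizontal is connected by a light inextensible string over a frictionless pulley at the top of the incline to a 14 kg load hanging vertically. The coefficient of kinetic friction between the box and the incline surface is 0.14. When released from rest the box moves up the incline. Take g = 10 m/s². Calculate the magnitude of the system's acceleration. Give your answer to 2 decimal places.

3.40 m/s²

For the box on the incline: the weight component along the slope is m₁g sin 25° = 10.4 × 10 × 0.4226 = 43.950 N and the normal force is N = m₁g cos 25° = 94.256 N.
Kinetic friction opposes the box's motion up the incline: f = μN = 0.14 × 94.256 = 13.196 N acting down the slope.
Newton's second law for the box (up-slope positive): T − 43.950 − 13.196 = 10.4 a. For the hanging load (downward positive): 14 × 10 − T = 14 a.
Adding the two equations eliminates T: 82.854 = 24.4 a, so a = 3.3957 m/s².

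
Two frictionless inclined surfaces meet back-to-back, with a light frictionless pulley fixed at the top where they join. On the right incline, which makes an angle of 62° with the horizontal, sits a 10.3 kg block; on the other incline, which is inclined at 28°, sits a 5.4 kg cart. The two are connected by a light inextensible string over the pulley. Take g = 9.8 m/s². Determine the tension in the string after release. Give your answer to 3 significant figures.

47.0 N

Resolve each weight along its own incline: the 10.3 kg mass has component 10.3 × 9.8 × sin 62° = 89.125 N down its slope, and the 5.4 kg mass has 5.4 × 9.8 × sin 28° = 24.844 N down its slope.
The 10.3 kg side's 89.125 N exceeds the other side's 24.844 N, so that mass slides down and the 5.4 kg mass slides up. Taking that direction as positive, Newton's second law for the whole system gives 89.125 − 24.844 = (10.3 + 5.4) a, so a = 64.281 / 15.7 = 4.0943 m/s².
For the 5.4 kg mass (up-slope positive): T − 24.844 = 5.4 × 4.0943, so T = 46.953 N.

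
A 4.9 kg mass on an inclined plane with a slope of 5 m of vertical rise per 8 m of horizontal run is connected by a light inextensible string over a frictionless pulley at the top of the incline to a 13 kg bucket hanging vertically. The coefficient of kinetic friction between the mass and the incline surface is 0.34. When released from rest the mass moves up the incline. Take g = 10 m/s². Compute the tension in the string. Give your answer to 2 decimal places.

For the mass on the incline: the weight component along the slope is m₁g sin 32.01° = 4.9 × 10 × 0.5300 = 25.970 N and the normal force is N = m₁g cos 32.01° = 41.552 N.
Kinetic friction opposes the mass's motion up the incline: f = μN = 0.34 × 41.552 = 14.128 N acting down the slope.
Newton's second law for the mass (up-slope positive): T − 25.970 − 14.128 = 4.9 a. For the hanging bucket (downward positive): 13 × 10 − T = 13 a.
Adding the two equations eliminates T: 89.902 = 17.9 a, so a = 5.0225 m/s².
Then from the hanging bucket's equation, T = 13 × (10 − 5.0225) = 64.707 N.

64.71 N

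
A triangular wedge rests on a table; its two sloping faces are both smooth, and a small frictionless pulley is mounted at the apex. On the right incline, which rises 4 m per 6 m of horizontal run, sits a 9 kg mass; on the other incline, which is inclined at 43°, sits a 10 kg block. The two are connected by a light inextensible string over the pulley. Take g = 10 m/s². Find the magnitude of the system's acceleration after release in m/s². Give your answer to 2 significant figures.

Resolve each weight along its own incline: the 9 kg mass has component 9 × 10 × sin 33.69° = 49.923 N down its slope, and the 10 kg mass has 10 × 10 × sin 43° = 68.200 N down its slope.
The 10 kg side's 68.200 N exceeds the other side's 49.923 N, so that mass slides down and the 9 kg mass slides up. Taking that direction as positive, Newton's second law for the whole system gives 68.200 − 49.923 = (9 + 10) a, so a = 18.277 / 19 = 0.9619 m/s².

0.96 m/s²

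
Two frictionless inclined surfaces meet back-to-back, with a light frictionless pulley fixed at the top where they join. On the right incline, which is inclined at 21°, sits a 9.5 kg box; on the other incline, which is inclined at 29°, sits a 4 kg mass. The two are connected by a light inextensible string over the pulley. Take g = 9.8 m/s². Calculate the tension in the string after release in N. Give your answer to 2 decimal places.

23.26 N

Resolve each weight along its own incline: the 9.5 kg mass has component 9.5 × 9.8 × sin 21° = 33.364 N down its slope, and the 4 kg mass has 4 × 9.8 × sin 29° = 19.005 N down its slope.
The 9.5 kg side's 33.364 N exceeds the other side's 19.005 N, so that mass slides down and the 4 kg mass slides up. Taking that direction as positive, Newton's second law for the whole system gives 33.364 − 19.005 = (9.5 + 4) a, so a = 14.359 / 13.5 = 1.0636 m/s².
For the 4 kg mass (up-slope positive): T − 19.005 = 4 × 1.0636, so T = 23.259 N.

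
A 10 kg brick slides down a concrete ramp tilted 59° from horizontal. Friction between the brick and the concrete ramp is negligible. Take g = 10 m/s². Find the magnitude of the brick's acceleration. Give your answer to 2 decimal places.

Resolving the weight along the incline: the component pulling the brick down the slope is mg sin 59° = 10 × 10 × 0.8572 = 85.720 N, and the normal force is N = mg cos 59° = 10 × 10 × 0.5150 = 51.500 N.
With no friction the net force along the incline is 85.720 N, so a = g sin 59° = 85.720 / 10 = 8.5720 m/s².

8.57 m/s²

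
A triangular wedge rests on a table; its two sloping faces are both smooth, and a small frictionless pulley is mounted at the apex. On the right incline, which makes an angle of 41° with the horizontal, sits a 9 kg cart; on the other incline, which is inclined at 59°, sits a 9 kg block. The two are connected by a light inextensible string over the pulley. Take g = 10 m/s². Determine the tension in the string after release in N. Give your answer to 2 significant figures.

Resolve each weight along its own incline: the 9 kg mass has component 9 × 10 × sin 41° = 59.045 N down its slope, and the 9 kg mass has 9 × 10 × sin 59° = 77.145 N down its slope.
The 9 kg side's 77.145 N exceeds the other side's 59.045 N, so that mass slides down and the 9 kg mass slides up. Taking that direction as positive, Newton's second law for the whole system gives 77.145 − 59.045 = (9 + 9) a, so a = 18.100 / 18 = 1.0056 m/s².
For the 9 kg mass (up-slope positive): T − 59.045 = 9 × 1.0056, so T = 68.095 N.

68 N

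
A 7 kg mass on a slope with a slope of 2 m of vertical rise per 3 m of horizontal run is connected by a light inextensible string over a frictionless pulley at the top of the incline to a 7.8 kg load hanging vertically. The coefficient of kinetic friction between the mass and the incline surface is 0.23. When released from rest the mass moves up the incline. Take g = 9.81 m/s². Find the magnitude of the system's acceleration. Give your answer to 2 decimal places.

1.71 m/s²

For the mass on the incline: the weight component along the slope is m₁g sin 33.69° = 7 × 9.81 × 0.5547 = 38.091 N and the normal force is N = m₁g cos 33.69° = 57.137 N.
Kinetic friction opposes the mass's motion up the incline: f = μN = 0.23 × 57.137 = 13.142 N acting down the slope.
Newton's second law for the mass (up-slope positive): T − 38.091 − 13.142 = 7 a. For the hanging load (downward positive): 7.8 × 9.81 − T = 7.8 a.
Adding the two equations eliminates T: 25.285 = 14.8 a, so a = 1.7084 m/s².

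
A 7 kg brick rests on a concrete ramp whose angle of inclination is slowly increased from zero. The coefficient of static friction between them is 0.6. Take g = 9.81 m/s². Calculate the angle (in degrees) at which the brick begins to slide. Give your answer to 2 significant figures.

At the threshold of sliding, static friction is at its maximum μ_s N and exactly balances the weight component along the incline: mg sin θ = μ_s mg cos θ.
Hence tan θ = μ_s = 0.6, so θ = arctan(0.6) = 30.9638°.

31°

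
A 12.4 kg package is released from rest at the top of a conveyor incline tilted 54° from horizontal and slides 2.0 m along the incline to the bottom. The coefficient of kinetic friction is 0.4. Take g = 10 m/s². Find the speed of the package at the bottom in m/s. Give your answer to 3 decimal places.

4.791 m/s

The weight component along the incline is mg sin 54° = 100.318 N and the normal force is N = mg cos 54° = 72.885 N.
Friction up the slope is f = μN = 0.4 × 72.885 = 29.154 N, so the net downslope force is 100.318 − 29.154 = 71.164 N and a = 71.164 / 12.4 = 5.7390 m/s².
Starting from rest over a distance of 2.0 m, v² = 2aL = 2 × 5.7390 × 2.0 = 22.9560, so v = 4.7912 m/s.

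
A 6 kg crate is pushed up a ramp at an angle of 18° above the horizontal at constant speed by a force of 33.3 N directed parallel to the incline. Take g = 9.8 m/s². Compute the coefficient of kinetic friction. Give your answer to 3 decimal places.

0.271

At constant speed ΣF = 0 along the incline. The applied 33.3 N acts up the slope; the weight component mg sin 18° = 18.170 N and kinetic friction μN both act down the slope.
So 33.3 = 18.170 + μ × 55.922, giving μ = (33.3 − 18.170) / 55.922 = 0.2706.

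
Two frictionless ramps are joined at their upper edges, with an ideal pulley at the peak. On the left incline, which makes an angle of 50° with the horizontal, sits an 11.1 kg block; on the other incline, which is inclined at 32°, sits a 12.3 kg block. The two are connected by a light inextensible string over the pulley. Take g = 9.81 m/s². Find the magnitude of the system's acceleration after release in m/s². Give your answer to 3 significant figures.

Resolve each weight along its own incline: the 11.1 kg mass has component 11.1 × 9.81 × sin 50° = 83.415 N down its slope, and the 12.3 kg mass has 12.3 × 9.81 × sin 32° = 63.942 N down its slope.
The 11.1 kg side's 83.415 N exceeds the other side's 63.942 N, so that mass slides down and the 12.3 kg mass slides up. Taking that direction as positive, Newton's second law for the whole system gives 83.415 − 63.942 = (11.1 + 12.3) a, so a = 19.473 / 23.4 = 0.8322 m/s².

0.832 m/s²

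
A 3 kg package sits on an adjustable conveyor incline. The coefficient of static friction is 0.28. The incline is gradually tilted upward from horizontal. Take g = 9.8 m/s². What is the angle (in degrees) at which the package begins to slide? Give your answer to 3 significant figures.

At the threshold of sliding, static friction is at its maximum μ_s N and exactly balances the weight component along the incline: mg sin θ = μ_s mg cos θ.
Hence tan θ = μ_s = 0.28, so θ = arctan(0.28) = 15.6422°.

15.6°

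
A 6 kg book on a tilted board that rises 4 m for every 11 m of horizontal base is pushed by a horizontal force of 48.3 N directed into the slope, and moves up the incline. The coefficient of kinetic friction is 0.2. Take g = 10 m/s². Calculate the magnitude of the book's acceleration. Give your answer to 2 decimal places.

The horizontal push has components F cos 19.98° = 48.3 × 0.9398 = 45.392 N up the incline and F sin 19.98° = 48.3 × 0.3417 = 16.504 N pressing into the surface.
The normal force is therefore N = mg cos 19.98° + F sin 19.98° = 56.388 + 16.504 = 72.892 N, and kinetic friction down the slope is μN = 0.2 × 72.892 = 14.578 N.
Along the incline: F cos 19.98° − mg sin 19.98° − μN = ma, so 45.392 − 20.502 − 14.578 = 6 a, giving a = 1.7187 m/s².

1.72 m/s²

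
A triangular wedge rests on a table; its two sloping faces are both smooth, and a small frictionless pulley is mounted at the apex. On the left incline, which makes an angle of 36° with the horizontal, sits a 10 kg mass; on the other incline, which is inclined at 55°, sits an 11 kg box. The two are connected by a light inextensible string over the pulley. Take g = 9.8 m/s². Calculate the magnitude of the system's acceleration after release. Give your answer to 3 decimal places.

Resolve each weight along its own incline: the 10 kg mass has component 10 × 9.8 × sin 36° = 57.603 N down its slope, and the 11 kg mass has 11 × 9.8 × sin 55° = 88.305 N down its slope.
The 11 kg side's 88.305 N exceeds the other side's 57.603 N, so that mass slides down and the 10 kg mass slides up. Taking that direction as positive, Newton's second law for the whole system gives 88.305 − 57.603 = (10 + 11) a, so a = 30.702 / 21 = 1.4620 m/s².

1.462 m/s²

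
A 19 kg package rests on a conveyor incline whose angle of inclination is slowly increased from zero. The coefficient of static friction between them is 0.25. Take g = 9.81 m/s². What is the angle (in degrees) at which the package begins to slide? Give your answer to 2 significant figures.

At the threshold of sliding, static friction is at its maximum μ_s N and exactly balances the weight component along the incline: mg sin θ = μ_s mg cos θ.
Hence tan θ = μ_s = 0.25, so θ = arctan(0.25) = 14.0362°.

14°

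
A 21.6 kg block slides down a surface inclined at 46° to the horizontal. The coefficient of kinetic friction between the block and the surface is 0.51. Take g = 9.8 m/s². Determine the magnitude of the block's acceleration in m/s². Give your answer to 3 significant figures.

3.58 m/s²

Resolving the weight along the incline: the component pulling the block down the slope is mg sin 46° = 21.6 × 9.8 × 0.7193 = 152.261 N, and the normal force is N = mg cos 46° = 21.6 × 9.8 × 0.6947 = 147.054 N.
Kinetic friction acts up the slope with magnitude f = μN = 0.51 × 147.054 = 74.998 N.
Net force along the incline is 152.261 − 74.998 = 77.263 N, so a = 77.263 / 21.6 = 3.5770 m/s².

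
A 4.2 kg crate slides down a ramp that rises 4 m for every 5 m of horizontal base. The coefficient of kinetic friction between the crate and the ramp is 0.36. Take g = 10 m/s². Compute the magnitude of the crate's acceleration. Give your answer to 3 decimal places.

3.436 m/s²

Resolving the weight along the incline: the component pulling the crate down the slope is mg sin 38.66° = 4.2 × 10 × 0.6247 = 26.237 N, and the normal force is N = mg cos 38.66° = 4.2 × 10 × 0.7809 = 32.798 N.
Kinetic friction acts up the slope with magnitude f = μN = 0.36 × 32.798 = 11.807 N.
Net force along the incline is 26.237 − 11.807 = 14.430 N, so a = 14.430 / 4.2 = 3.4357 m/s².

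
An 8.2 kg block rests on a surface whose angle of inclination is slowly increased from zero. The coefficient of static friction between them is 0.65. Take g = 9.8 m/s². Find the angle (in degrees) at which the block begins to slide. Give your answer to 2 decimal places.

33.02°

At the threshold of sliding, static friction is at its maximum μ_s N and exactly balances the weight component along the incline: mg sin θ = μ_s mg cos θ.
Hence tan θ = μ_s = 0.65, so θ = arctan(0.65) = 33.0239°.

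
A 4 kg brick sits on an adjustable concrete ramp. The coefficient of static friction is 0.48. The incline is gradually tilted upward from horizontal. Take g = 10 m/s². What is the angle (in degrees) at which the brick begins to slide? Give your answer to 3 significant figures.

At the threshold of sliding, static friction is at its maximum μ_s N and exactly balances the weight component along the incline: mg sin θ = μ_s mg cos θ.
Hence tan θ = μ_s = 0.48, so θ = arctan(0.48) = 25.6410°.

25.6°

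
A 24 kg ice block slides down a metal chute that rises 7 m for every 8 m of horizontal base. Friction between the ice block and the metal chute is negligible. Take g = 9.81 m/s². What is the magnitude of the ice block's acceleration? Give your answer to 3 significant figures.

6.46 m/s²

Resolving the weight along the incline: the component pulling the ice block down the slope is mg sin 41.19° = 24 × 9.81 × 0.6585 = 155.037 N, and the normal force is N = mg cos 41.19° = 24 × 9.81 × 0.7526 = 177.192 N.
With no friction the net force along the incline is 155.037 N, so a = g sin 41.19° = 155.037 / 24 = 6.4599 m/s².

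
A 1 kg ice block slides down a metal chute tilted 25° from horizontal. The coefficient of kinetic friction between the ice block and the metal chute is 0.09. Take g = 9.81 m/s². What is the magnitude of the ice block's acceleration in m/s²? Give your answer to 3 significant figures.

3.35 m/s²

Resolving the weight along the incline: the component pulling the ice block down the slope is mg sin 25° = 1 × 9.81 × 0.4226 = 4.146 N, and the normal force is N = mg cos 25° = 1 × 9.81 × 0.9063 = 8.891 N.
Kinetic friction acts up the slope with magnitude f = μN = 0.09 × 8.891 = 0.800 N.
Net force along the incline is 4.146 − 0.800 = 3.346 N, so a = 3.346 / 1 = 3.3460 m/s².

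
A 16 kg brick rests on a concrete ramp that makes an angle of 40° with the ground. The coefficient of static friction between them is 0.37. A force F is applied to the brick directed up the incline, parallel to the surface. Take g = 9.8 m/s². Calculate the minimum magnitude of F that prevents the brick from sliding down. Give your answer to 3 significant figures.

The normal force is N = mg cos 40° = 120.116 N. With F at its minimum the brick is on the verge of sliding down, so static friction is at its maximum μ_s N = 0.37 × 120.116 = 44.443 N and acts up the slope.
Equilibrium along the incline: F + μ_s N = mg sin 40°, so F = 100.789 − 44.443 = 56.346 N.

56.3 N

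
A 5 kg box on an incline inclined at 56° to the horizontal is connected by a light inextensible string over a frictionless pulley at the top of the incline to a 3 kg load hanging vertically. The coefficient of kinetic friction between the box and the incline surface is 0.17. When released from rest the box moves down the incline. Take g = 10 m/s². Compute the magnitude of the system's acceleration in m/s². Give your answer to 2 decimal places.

0.84 m/s²

For the box on the incline: the weight component along the slope is m₁g sin 56° = 5 × 10 × 0.8290 = 41.450 N and the normal force is N = m₁g cos 56° = 27.960 N.
Kinetic friction opposes the box's motion down the incline: f = μN = 0.17 × 27.960 = 4.753 N acting up the slope.
Newton's second law for the box (down-slope positive): 41.450 − 4.753 − T = 5 a. For the hanging load (upward positive): T − 3 × 10 = 3 a.
Adding the two equations eliminates T: 6.697 = 8 a, so a = 0.8371 m/s².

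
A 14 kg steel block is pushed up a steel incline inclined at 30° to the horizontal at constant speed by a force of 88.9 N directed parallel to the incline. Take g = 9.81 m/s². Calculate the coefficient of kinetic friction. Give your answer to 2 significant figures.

0.17

At constant speed ΣF = 0 along the incline. The applied 88.9 N acts up the slope; the weight component mg sin 30° = 68.670 N and kinetic friction μN both act down the slope.
So 88.9 = 68.670 + μ × 118.940, giving μ = (88.9 − 68.670) / 118.940 = 0.1701.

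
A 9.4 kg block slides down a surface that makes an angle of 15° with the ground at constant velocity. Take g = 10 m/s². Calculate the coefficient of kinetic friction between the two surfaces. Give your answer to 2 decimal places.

At constant velocity the net force along the incline is zero: mg sin 15° = μ mg cos 15°.
So μ = tan 15° = 0.2588 / 0.9659 = 0.2679.

0.27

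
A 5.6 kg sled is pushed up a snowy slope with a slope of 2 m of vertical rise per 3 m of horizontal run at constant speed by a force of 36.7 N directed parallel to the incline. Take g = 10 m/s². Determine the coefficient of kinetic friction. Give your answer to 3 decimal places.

At constant speed ΣF = 0 along the incline. The applied 36.7 N acts up the slope; the weight component mg sin 33.69° = 31.063 N and kinetic friction μN both act down the slope.
So 36.7 = 31.063 + μ × 46.595, giving μ = (36.7 − 31.063) / 46.595 = 0.1210.

0.121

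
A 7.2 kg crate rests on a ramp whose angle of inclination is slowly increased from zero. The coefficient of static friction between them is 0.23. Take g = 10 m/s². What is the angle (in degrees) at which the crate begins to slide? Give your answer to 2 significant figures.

13°

At the threshold of sliding, static friction is at its maximum μ_s N and exactly balances the weight component along the incline: mg sin θ = μ_s mg cos θ.
Hence tan θ = μ_s = 0.23, so θ = arctan(0.23) = 12.9528°.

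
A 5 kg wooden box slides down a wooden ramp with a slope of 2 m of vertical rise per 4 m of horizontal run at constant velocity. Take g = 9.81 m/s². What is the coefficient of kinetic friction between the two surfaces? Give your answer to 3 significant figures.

0.500

At constant velocity the net force along the incline is zero: mg sin 26.57° = μ mg cos 26.57°.
So μ = tan 26.57° = 0.4472 / 0.8944 = 0.5000.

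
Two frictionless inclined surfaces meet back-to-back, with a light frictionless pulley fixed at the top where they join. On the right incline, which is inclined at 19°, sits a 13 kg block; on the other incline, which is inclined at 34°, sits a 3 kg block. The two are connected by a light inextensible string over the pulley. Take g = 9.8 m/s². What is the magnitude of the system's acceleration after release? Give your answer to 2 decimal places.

Resolve each weight along its own incline: the 13 kg mass has component 13 × 9.8 × sin 19° = 41.477 N down its slope, and the 3 kg mass has 3 × 9.8 × sin 34° = 16.440 N down its slope.
The 13 kg side's 41.477 N exceeds the other side's 16.440 N, so that mass slides down and the 3 kg mass slides up. Taking that direction as positive, Newton's second law for the whole system gives 41.477 − 16.440 = (13 + 3) a, so a = 25.037 / 16 = 1.5648 m/s².

1.56 m/s²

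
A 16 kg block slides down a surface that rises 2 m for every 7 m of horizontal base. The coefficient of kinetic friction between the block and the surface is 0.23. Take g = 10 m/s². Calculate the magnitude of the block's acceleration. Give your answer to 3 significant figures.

Resolving the weight along the incline: the component pulling the block down the slope is mg sin 15.95° = 16 × 10 × 0.2747 = 43.952 N, and the normal force is N = mg cos 15.95° = 16 × 10 × 0.9615 = 153.840 N.
Kinetic friction acts up the slope with magnitude f = μN = 0.23 × 153.840 = 35.383 N.
Net force along the incline is 43.952 − 35.383 = 8.569 N, so a = 8.569 / 16 = 0.5356 m/s².

0.536 m/s²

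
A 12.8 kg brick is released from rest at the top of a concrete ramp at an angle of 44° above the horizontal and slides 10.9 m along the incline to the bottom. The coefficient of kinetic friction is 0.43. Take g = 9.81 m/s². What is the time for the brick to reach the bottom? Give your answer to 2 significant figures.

The weight component along the incline is mg sin 44° = 87.227 N and the normal force is N = mg cos 44° = 90.326 N.
Friction up the slope is f = μN = 0.43 × 90.326 = 38.840 N, so the net downslope force is 87.227 − 38.840 = 48.387 N and a = 48.387 / 12.8 = 3.7802 m/s².
Starting from rest, L = ½at², so t = √(2L/a) = √(2 × 10.9 / 3.7802) = 2.4014 s.

2.4 s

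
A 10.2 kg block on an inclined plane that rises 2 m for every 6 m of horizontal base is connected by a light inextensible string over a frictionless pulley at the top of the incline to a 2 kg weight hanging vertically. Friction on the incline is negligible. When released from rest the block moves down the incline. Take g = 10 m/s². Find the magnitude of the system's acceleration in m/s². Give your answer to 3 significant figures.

1.00 m/s²

For the block on the incline: the weight component along the slope is m₁g sin 18.43° = 10.2 × 10 × 0.3162 = 32.252 N and the normal force is N = m₁g cos 18.43° = 96.766 N.
Newton's second law for the block (down-slope positive): 32.252 − T = 10.2 a. For the hanging weight (upward positive): T − 2 × 10 = 2 a.
Adding the two equations eliminates T: 12.252 = 12.2 a, so a = 1.0043 m/s².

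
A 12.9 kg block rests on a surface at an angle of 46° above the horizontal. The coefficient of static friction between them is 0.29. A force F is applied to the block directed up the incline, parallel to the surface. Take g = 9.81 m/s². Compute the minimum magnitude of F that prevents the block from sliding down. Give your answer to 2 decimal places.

65.54 N

The normal force is N = mg cos 46° = 87.908 N. With F at its minimum the block is on the verge of sliding down, so static friction is at its maximum μ_s N = 0.29 × 87.908 = 25.493 N and acts up the slope.
Equilibrium along the incline: F + μ_s N = mg sin 46°, so F = 91.032 − 25.493 = 65.539 N.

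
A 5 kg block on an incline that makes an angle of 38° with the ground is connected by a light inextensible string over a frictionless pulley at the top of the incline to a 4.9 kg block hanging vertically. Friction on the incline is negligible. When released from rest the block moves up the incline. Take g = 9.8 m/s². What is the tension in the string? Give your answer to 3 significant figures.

39.2 N

For the block on the incline: the weight component along the slope is m₁g sin 38° = 5 × 9.8 × 0.6157 = 30.169 N and the normal force is N = m₁g cos 38° = 38.613 N.
Newton's second law for the block (up-slope positive): T − 30.169 = 5 a. For the hanging block (downward positive): 4.9 × 9.8 − T = 4.9 a.
Adding the two equations eliminates T: 17.851 = 9.9 a, so a = 1.8031 m/s².
Then from the hanging block's equation, T = 4.9 × (9.8 − 1.8031) = 39.185 N.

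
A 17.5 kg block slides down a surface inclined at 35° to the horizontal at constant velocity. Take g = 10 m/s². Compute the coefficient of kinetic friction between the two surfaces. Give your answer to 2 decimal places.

0.70

At constant velocity the net force along the incline is zero: mg sin 35° = μ mg cos 35°.
So μ = tan 35° = 0.5736 / 0.8192 = 0.7002.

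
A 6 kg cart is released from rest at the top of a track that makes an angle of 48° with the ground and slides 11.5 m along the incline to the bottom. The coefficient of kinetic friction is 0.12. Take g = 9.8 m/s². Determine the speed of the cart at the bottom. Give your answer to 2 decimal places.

12.22 m/s

The weight component along the incline is mg sin 48° = 43.697 N and the normal force is N = mg cos 48° = 39.345 N.
Friction up the slope is f = μN = 0.12 × 39.345 = 4.721 N, so the net downslope force is 43.697 − 4.721 = 38.976 N and a = 38.976 / 6 = 6.4960 m/s².
Starting from rest over a distance of 11.5 m, v² = 2aL = 2 × 6.4960 × 11.5 = 149.4080, so v = 12.2233 m/s.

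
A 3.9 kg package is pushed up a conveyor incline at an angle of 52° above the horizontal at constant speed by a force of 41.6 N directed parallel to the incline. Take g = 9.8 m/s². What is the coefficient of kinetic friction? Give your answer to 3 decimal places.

0.488

At constant speed ΣF = 0 along the incline. The applied 41.6 N acts up the slope; the weight component mg sin 52° = 30.118 N and kinetic friction μN both act down the slope.
So 41.6 = 30.118 + μ × 23.531, giving μ = (41.6 − 30.118) / 23.531 = 0.4880.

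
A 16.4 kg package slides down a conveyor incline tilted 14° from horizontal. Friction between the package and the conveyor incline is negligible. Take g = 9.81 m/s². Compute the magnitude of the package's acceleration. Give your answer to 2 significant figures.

Resolving the weight along the incline: the component pulling the package down the slope is mg sin 14° = 16.4 × 9.81 × 0.2419 = 38.918 N, and the normal force is N = mg cos 14° = 16.4 × 9.81 × 0.9703 = 156.106 N.
With no friction the net force along the incline is 38.918 N, so a = g sin 14° = 38.918 / 16.4 = 2.3730 m/s².

2.4 m/s²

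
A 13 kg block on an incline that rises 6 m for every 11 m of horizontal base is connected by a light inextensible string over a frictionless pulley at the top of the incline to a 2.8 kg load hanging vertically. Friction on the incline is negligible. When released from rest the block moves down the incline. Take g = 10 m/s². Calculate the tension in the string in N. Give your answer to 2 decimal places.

For the block on the incline: the weight component along the slope is m₁g sin 28.61° = 13 × 10 × 0.4789 = 62.257 N and the normal force is N = m₁g cos 28.61° = 114.126 N.
Newton's second law for the block (down-slope positive): 62.257 − T = 13 a. For the hanging load (upward positive): T − 2.8 × 10 = 2.8 a.
Adding the two equations eliminates T: 34.257 = 15.8 a, so a = 2.1682 m/s².
Then from the hanging load's equation, T = 2.8 × (10 + 2.1682) = 34.071 N.

34.07 N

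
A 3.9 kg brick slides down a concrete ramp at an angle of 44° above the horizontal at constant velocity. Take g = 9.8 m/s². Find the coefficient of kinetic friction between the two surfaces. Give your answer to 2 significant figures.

At constant velocity the net force along the incline is zero: mg sin 44° = μ mg cos 44°.
So μ = tan 44° = 0.6947 / 0.7193 = 0.9658.

0.97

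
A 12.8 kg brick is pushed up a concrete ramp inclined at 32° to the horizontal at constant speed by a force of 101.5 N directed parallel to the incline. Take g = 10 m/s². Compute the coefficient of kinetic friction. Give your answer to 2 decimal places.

At constant speed ΣF = 0 along the incline. The applied 101.5 N acts up the slope; the weight component mg sin 32° = 67.830 N and kinetic friction μN both act down the slope.
So 101.5 = 67.830 + μ × 108.550, giving μ = (101.5 − 67.830) / 108.550 = 0.3102.

0.31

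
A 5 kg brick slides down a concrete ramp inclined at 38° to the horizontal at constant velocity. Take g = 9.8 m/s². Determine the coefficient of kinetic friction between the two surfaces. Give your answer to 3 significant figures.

0.781

At constant velocity the net force along the incline is zero: mg sin 38° = μ mg cos 38°.
So μ = tan 38° = 0.6157 / 0.7880 = 0.7813.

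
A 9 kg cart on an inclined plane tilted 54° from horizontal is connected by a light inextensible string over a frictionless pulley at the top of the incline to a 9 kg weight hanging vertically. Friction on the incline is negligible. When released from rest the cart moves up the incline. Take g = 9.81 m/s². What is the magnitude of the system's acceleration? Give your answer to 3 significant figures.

0.937 m/s²

For the cart on the incline: the weight component along the slope is m₁g sin 54° = 9 × 9.81 × 0.8090 = 71.427 N and the normal force is N = m₁g cos 54° = 51.896 N.
Newton's second law for the cart (up-slope positive): T − 71.427 = 9 a. For the hanging weight (downward positive): 9 × 9.81 − T = 9 a.
Adding the two equations eliminates T: 16.863 = 18 a, so a = 0.9368 m/s².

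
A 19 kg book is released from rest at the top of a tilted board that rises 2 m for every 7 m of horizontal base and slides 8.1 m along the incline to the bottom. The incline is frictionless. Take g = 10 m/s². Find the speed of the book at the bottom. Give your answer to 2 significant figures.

The weight component along the incline is mg sin 15.95° = 52.197 N and the normal force is N = mg cos 15.95° = 182.690 N.
With no friction, a = g sin 15.95° = 2.7472 m/s².
Starting from rest over a distance of 8.1 m, v² = 2aL = 2 × 2.7472 × 8.1 = 44.5046, so v = 6.6712 m/s.

6.7 m/s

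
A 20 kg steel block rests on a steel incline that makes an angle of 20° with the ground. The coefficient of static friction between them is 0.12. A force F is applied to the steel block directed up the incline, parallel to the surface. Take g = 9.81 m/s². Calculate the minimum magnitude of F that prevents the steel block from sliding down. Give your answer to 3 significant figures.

The normal force is N = mg cos 20° = 184.368 N. With F at its minimum the steel block is on the verge of sliding down, so static friction is at its maximum μ_s N = 0.12 × 184.368 = 22.124 N and acts up the slope.
Equilibrium along the incline: F + μ_s N = mg sin 20°, so F = 67.104 − 22.124 = 44.980 N.

45.0 N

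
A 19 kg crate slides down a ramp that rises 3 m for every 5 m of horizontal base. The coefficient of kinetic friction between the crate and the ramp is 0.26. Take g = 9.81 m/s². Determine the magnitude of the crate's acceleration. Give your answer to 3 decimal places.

Resolving the weight along the incline: the component pulling the crate down the slope is mg sin 30.96° = 19 × 9.81 × 0.5145 = 95.898 N, and the normal force is N = mg cos 30.96° = 19 × 9.81 × 0.8575 = 159.829 N.
Kinetic friction acts up the slope with magnitude f = μN = 0.26 × 159.829 = 41.556 N.
Net force along the incline is 95.898 − 41.556 = 54.342 N, so a = 54.342 / 19 = 2.8601 m/s².

2.860 m/s²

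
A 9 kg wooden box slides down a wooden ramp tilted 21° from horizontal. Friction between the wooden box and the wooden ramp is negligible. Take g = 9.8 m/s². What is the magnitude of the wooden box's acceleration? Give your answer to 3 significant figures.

3.51 m/s²

Resolving the weight along the incline: the component pulling the wooden box down the slope is mg sin 21° = 9 × 9.8 × 0.3584 = 31.611 N, and the normal force is N = mg cos 21° = 9 × 9.8 × 0.9336 = 82.344 N.
With no friction the net force along the incline is 31.611 N, so a = g sin 21° = 31.611 / 9 = 3.5123 m/s².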